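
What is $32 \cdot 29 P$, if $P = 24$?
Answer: $22272$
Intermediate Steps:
$32 \cdot 29 P = 32 \cdot 29 \cdot 24 = 928 \cdot 24 = 22272$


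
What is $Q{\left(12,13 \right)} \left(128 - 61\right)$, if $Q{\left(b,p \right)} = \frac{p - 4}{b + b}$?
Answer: $\frac{201}{8} \approx 25.125$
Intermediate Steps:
$Q{\left(b,p \right)} = \frac{-4 + p}{2 b}$
$Q{\left(12,13 \right)} \left(128 - 61\right) = \frac{-4 + 13}{2 \cdot 12} \left(128 - 61\right) = \frac{1}{2} \cdot \frac{1}{12} \cdot 9 \cdot 67 = \frac{3}{8} \cdot 67 = \frac{201}{8}$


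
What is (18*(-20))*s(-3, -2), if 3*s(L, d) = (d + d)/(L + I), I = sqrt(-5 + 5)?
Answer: -160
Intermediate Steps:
I = 0 (I = sqrt(0) = 0)
s(L, d) = 2*d/(3*L) (s(L, d) = ((d + d)/(L + 0))/3 = ((2*d)/L)/3 = (2*d/L)/3 = 2*d/(3*L))
(18*(-20))*s(-3, -2) = (18*(-20))*((2/3)*(-2)/(-3)) = -240*(-2)*(-1)/3 = -360*4/9 = -160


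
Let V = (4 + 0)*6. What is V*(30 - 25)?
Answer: 120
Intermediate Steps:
V = 24 (V = 4*6 = 24)
V*(30 - 25) = 24*(30 - 25) = 24*5 = 120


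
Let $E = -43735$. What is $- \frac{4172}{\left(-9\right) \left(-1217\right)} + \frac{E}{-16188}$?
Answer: $\frac{137164373}{59102388} \approx 2.3208$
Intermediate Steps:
$- \frac{4172}{\left(-9\right) \left(-1217\right)} + \frac{E}{-16188} = - \frac{4172}{\left(-9\right) \left(-1217\right)} - \frac{43735}{-16188} = - \frac{4172}{10953} - - \frac{43735}{16188} = \left(-4172\right) \frac{1}{10953} + \frac{43735}{16188} = - \frac{4172}{10953} + \frac{43735}{16188} = \frac{137164373}{59102388}$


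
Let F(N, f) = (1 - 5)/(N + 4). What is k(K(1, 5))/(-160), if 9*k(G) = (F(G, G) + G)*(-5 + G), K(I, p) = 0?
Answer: -1/288 ≈ -0.0034722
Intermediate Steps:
F(N, f) = -4/(4 + N)
k(G) = (-5 + G)*(G - 4/(4 + G))/9 (k(G) = ((-4/(4 + G) + G)*(-5 + G))/9 = ((G - 4/(4 + G))*(-5 + G))/9 = ((-5 + G)*(G - 4/(4 + G)))/9 = (-5 + G)*(G - 4/(4 + G))/9)
k(K(1, 5))/(-160) = ((20 + 0³ - 1*0² - 24*0)/(9*(4 + 0)))/(-160) = ((⅑)*(20 + 0 - 1*0 + 0)/4)*(-1/160) = ((⅑)*(¼)*(20 + 0 + 0 + 0))*(-1/160) = ((⅑)*(¼)*20)*(-1/160) = (5/9)*(-1/160) = -1/288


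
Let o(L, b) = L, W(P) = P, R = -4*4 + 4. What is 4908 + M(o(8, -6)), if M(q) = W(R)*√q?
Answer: 4908 - 24*√2 ≈ 4874.1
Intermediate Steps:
R = -12 (R = -16 + 4 = -12)
M(q) = -12*√q
4908 + M(o(8, -6)) = 4908 - 24*√2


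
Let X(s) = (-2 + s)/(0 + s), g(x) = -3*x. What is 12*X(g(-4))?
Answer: 10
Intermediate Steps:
X(s) = (-2 + s)/s
12*X(g(-4)) = 12*((-2 - 3*(-4))/((-3*(-4)))) = 12*((-2 + 12)/12) = 12*((1/12)*10) = 12*(⅚) = 10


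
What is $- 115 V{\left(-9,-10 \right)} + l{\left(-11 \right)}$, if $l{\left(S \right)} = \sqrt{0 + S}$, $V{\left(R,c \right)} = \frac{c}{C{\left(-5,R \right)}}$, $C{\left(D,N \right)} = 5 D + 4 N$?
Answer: $- \frac{1150}{61} + i \sqrt{11} \approx -18.852 + 3.3166 i$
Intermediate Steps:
$C{\left(D,N \right)} = 4 N + 5 D$
$V{\left(R,c \right)} = \frac{c}{-25 + 4 R}$ ($V{\left(R,c \right)} = \frac{c}{4 R + 5 \left(-5\right)} = \frac{c}{4 R - 25} = \frac{c}{-25 + 4 R}$)
$l{\left(S \right)} = \sqrt{S}$
$- 115 V{\left(-9,-10 \right)} + l{\left(-11 \right)} = - 115 \left(- \frac{10}{-25 + 4 \left(-9\right)}\right) + \sqrt{-11} = - 115 \left(- \frac{10}{-25 - 36}\right) + i \sqrt{11} = - 115 \left(- \frac{10}{-61}\right) + i \sqrt{11} = - 115 \left(\left(-10\right) \left(- \frac{1}{61}\right)\right) + i \sqrt{11} = \left(-115\right) \frac{10}{61} + i \sqrt{11} = - \frac{1150}{61} + i \sqrt{11}$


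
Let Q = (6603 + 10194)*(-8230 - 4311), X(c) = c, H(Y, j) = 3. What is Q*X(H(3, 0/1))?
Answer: -631953531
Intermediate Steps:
Q = -210651177 (Q = 16797*(-12541) = -210651177)
Q*X(H(3, 0/1)) = -210651177*3 = -631953531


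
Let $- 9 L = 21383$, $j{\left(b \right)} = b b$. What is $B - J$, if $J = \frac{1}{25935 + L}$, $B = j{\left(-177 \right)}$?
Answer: $\frac{6642750519}{212032} \approx 31329.0$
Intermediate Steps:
$j{\left(b \right)} = b^{2}$
$L = - \frac{21383}{9}$ ($L = \left(- \frac{1}{9}\right) 21383 = - \frac{21383}{9} \approx -2375.9$)
$B = 31329$ ($B = \left(-177\right)^{2} = 31329$)
$J = \frac{9}{212032}$ ($J = \frac{1}{25935 - \frac{21383}{9}} = \frac{1}{\frac{212032}{9}} = \frac{9}{212032} \approx 4.2446 \cdot 10^{-5}$)
$B - J = 31329 - \frac{9}{212032} = \frac{6642750519}{212032}$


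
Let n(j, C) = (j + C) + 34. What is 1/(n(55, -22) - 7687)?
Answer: -1/7620 ≈ -0.00013123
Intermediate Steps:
n(j, C) = 34 + C + j (n(j, C) = (C + j) + 34 = 34 + C + j)
1/(n(55, -22) - 7687) = 1/((34 - 22 + 55) - 7687) = 1/(67 - 7687) = 1/(-7620) = -1/7620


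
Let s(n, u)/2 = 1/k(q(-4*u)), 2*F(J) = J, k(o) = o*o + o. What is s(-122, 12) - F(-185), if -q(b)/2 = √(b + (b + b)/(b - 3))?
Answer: 583237/6306 + 17*I*√17/88284 ≈ 92.489 + 0.00079395*I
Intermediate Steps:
q(b) = -2*√(b + 2*b/(-3 + b)) (q(b) = -2*√(b + (b + b)/(b - 3)) = -2*√(b + (2*b)/(-3 + b)) = -2*√(b + 2*b/(-3 + b)))
k(o) = o + o² (k(o) = o² + o = o + o²)
F(J) = J/2
s(n, u) = -1/(2*√(-u*(-1 - 4*u)/(-3 - 4*u))*(1 - 4*√(-u*(-1 - 4*u)/(-3 - 4*u)))) (s(n, u) = 2/(((-2*√(-4*u*(-1 - 4*u)/(-3 - 4*u)))*(1 - 2*√(-4*u*(-1 - 4*u)/(-3 - 4*u))))) = 2/(((-2*2*√(-u*(-1 - 4*u)/(-3 - 4*u)))*(1 - 2*2*√(-u*(-1 - 4*u)/(-3 - 4*u))))) = 2/(((-4*√(-u*(-1 - 4*u)/(-3 - 4*u)))*(1 - 4*√(-u*(-1 - 4*u)/(-3 - 4*u))))) = 2/((-4*√(-u*(-1 - 4*u)/(-3 - 4*u))*(1 - 4*√(-u*(-1 - 4*u)/(-3 - 4*u))))) = 2*(-1/(4*√(-u*(-1 - 4*u)/(-3 - 4*u))*(1 - 4*√(-u*(-1 - 4*u)/(-3 - 4*u))))) = -1/(2*√(-u*(-1 - 4*u)/(-3 - 4*u))*(1 - 4*√(-u*(-1 - 4*u)/(-3 - 4*u)))))
s(-122, 12) - F(-185) = -(3 + 4*12)/(8*12 + 32*12² + 2*√(-1*12*(1 + 4*12)/(3 + 4*12))*(3 + 4*12)) - (-185)/2 = -(3 + 48)/(96 + 32*144 + 2*√(-1*12*(1 + 48)/(3 + 48))*(3 + 48)) - 1*(-185/2) = -1*51/(96 + 4608 + 2*√(-1*12*49/51)*51) + 185/2 = -1*51/(96 + 4608 + 2*√(-1*12*1/51*49)*51) + 185/2 = -1*51/(96 + 4608 + 2*√(-196/17)*51) + 185/2 = -1*51/(96 + 4608 + 2*(14*I*√17/17)*51) + 185/2 = -1*51/(96 + 4608 + 84*I*√17) + 185/2 = -1*51/(4704 + 84*I*√17) + 185/2 = -51/(4704 + 84*I*√17) + 185/2 = 185/2 - 51/(4704 + 84*I*√17)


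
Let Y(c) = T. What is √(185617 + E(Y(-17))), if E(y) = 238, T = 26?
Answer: √185855 ≈ 431.11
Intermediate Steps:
Y(c) = 26
√(185617 + E(Y(-17))) = √(185617 + 238) = √185855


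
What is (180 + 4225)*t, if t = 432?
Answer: 1902960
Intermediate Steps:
(180 + 4225)*t = (180 + 4225)*432 = 4405*432 = 1902960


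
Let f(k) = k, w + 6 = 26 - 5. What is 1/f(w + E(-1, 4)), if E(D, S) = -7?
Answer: ⅛ ≈ 0.12500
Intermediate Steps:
w = 15 (w = -6 + (26 - 5) = -6 + 21 = 15)
1/f(w + E(-1, 4)) = 1/(15 - 7) = 1/8 = ⅛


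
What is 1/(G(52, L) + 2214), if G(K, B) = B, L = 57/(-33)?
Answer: 11/24335 ≈ 0.00045202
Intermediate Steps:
L = -19/11 (L = 57*(-1/33) = -19/11 ≈ -1.7273)
1/(G(52, L) + 2214) = 1/(-19/11 + 2214) = 1/(24335/11) = 11/24335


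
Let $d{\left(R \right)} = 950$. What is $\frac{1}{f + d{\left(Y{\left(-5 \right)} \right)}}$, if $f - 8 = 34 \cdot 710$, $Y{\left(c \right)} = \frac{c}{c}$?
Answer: $\frac{1}{25098} \approx 3.9844 \cdot 10^{-5}$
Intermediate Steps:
$Y{\left(c \right)} = 1$
$f = 24148$ ($f = 8 + 34 \cdot 710 = 8 + 24140 = 24148$)
$\frac{1}{f + d{\left(Y{\left(-5 \right)} \right)}} = \frac{1}{24148 + 950} = \frac{1}{25098}$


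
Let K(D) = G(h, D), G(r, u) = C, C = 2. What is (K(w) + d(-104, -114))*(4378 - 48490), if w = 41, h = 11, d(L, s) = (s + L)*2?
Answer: 19144608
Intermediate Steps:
d(L, s) = 2*L + 2*s (d(L, s) = (L + s)*2 = 2*L + 2*s)
G(r, u) = 2
K(D) = 2
(K(w) + d(-104, -114))*(4378 - 48490) = (2 + (2*(-104) + 2*(-114)))*(4378 - 48490) = (2 + (-208 - 228))*(-44112) = (2 - 436)*(-44112) = -434*(-44112) = 19144608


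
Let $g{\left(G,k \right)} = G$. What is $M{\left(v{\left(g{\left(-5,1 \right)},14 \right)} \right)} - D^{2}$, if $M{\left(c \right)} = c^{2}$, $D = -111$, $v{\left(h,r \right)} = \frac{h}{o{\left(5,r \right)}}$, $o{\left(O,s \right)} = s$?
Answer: $- \frac{2414891}{196} \approx -12321.0$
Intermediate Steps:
$v{\left(h,r \right)} = \frac{h}{r}$
$M{\left(v{\left(g{\left(-5,1 \right)},14 \right)} \right)} - D^{2} = \left(- \frac{5}{14}\right)^{2} - \left(-111\right)^{2} = \left(\left(-5\right) \frac{1}{14}\right)^{2} - 12321 = \left(- \frac{5}{14}\right)^{2} - 12321 = \frac{25}{196} - 12321 = - \frac{2414891}{196}$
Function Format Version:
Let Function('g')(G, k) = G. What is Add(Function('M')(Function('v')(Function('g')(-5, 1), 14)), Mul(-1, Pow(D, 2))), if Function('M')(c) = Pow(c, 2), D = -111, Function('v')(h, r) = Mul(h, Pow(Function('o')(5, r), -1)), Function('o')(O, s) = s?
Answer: Rational(-2414891, 196) ≈ -12321.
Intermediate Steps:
Function('v')(h, r) = Mul(h, Pow(r, -1))
Add(Function('M')(Function('v')(Function('g')(-5, 1), 14)), Mul(-1, Pow(D, 2))) = Add(Pow(Mul(-5, Pow(14, -1)), 2), Mul(-1, Pow(-111, 2))) = Add(Pow(Mul(-5, Rational(1, 14)), 2), Mul(-1, 12321)) = Add(Pow(Rational(-5, 14), 2), -12321) = Add(Rational(25, 196), -12321) = Rational(-2414891, 196)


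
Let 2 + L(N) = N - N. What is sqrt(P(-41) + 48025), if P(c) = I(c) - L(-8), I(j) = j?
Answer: sqrt(47986) ≈ 219.06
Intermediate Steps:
L(N) = -2 (L(N) = -2 + (N - N) = -2 + 0 = -2)
P(c) = 2 + c (P(c) = c - 1*(-2) = c + 2 = 2 + c)
sqrt(P(-41) + 48025) = sqrt((2 - 41) + 48025) = sqrt(-39 + 48025) = sqrt(47986)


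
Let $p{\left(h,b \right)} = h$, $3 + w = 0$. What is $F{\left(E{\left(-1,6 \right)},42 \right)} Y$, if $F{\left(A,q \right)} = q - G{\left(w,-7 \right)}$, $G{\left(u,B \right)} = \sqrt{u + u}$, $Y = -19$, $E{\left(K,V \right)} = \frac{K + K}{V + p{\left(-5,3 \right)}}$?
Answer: $-798 + 19 i \sqrt{6} \approx -798.0 + 46.54 i$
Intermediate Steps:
$w = -3$ ($w = -3 + 0 = -3$)
$E{\left(K,V \right)} = \frac{2 K}{-5 + V}$ ($E{\left(K,V \right)} = \frac{K + K}{V - 5} = \frac{2 K}{-5 + V}$)
$G{\left(u,B \right)} = \sqrt{2} \sqrt{u}$ ($G{\left(u,B \right)} = \sqrt{2 u} = \sqrt{2} \sqrt{u}$)
$F{\left(A,q \right)} = q - i \sqrt{6}$ ($F{\left(A,q \right)} = q - \sqrt{2} \sqrt{-3} = q - \sqrt{2} i \sqrt{3} = q - i \sqrt{6}$)
$F{\left(E{\left(-1,6 \right)},42 \right)} Y = \left(42 - i \sqrt{6}\right) \left(-19\right) = -798 + 19 i \sqrt{6}$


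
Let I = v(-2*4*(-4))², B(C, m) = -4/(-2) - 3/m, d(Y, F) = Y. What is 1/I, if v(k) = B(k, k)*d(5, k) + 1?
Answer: 1024/113569 ≈ 0.0090165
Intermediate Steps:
B(C, m) = 2 - 3/m (B(C, m) = -4*(-½) - 3/m = 2 - 3/m)
v(k) = 11 - 15/k (v(k) = (2 - 3/k)*5 + 1 = (10 - 15/k) + 1 = 11 - 15/k)
I = 113569/1024 (I = (11 - 15/(-2*4*(-4)))² = (11 - 15/((-8*(-4))))² = (11 - 15/32)² = (337/32)² = 113569/1024 ≈ 110.91)
1/I = 1/(113569/1024) = 1024/113569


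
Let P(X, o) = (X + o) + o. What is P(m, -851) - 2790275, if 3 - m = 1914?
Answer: -2793888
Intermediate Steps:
m = -1911 (m = 3 - 1*1914 = 3 - 1914 = -1911)
P(X, o) = X + 2*o
P(m, -851) - 2790275 = (-1911 + 2*(-851)) - 2790275 = (-1911 - 1702) - 2790275 = -3613 - 2790275 = -2793888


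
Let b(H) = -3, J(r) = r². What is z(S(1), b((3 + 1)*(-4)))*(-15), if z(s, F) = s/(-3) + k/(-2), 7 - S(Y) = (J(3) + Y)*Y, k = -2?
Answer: -30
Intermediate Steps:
S(Y) = 7 - Y*(9 + Y) (S(Y) = 7 - (3² + Y)*Y = 7 - (9 + Y)*Y = 7 - Y*(9 + Y))
z(s, F) = 1 - s/3 (z(s, F) = s/(-3) - 2/(-2) = s*(-⅓) - 2*(-½) = -s/3 + 1 = 1 - s/3)
z(S(1), b((3 + 1)*(-4)))*(-15) = (1 - (7 - 1*1² - 9*1)/3)*(-15) = (1 - (7 - 1*1 - 9)/3)*(-15) = (1 - (7 - 1 - 9)/3)*(-15) = (1 - ⅓*(-3))*(-15) = (1 + 1)*(-15) = 2*(-15) = -30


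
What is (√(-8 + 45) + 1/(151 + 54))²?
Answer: 1554926/42025 + 2*√37/205 ≈ 37.059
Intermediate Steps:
(√(-8 + 45) + 1/(151 + 54))² = (√37 + 1/205)² = (1/205 + √37)²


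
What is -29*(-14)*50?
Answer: 20300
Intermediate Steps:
-29*(-14)*50 = 406*50 = 20300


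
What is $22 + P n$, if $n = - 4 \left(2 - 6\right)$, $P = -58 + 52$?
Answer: $-74$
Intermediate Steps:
$P = -6$
$n = 16$ ($n = \left(-4\right) \left(-4\right) = 16$)
$22 + P n = 22 - 96 = -74$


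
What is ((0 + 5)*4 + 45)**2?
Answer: 4225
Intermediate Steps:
((0 + 5)*4 + 45)**2 = (5*4 + 45)**2 = (20 + 45)**2 = 65**2 = 4225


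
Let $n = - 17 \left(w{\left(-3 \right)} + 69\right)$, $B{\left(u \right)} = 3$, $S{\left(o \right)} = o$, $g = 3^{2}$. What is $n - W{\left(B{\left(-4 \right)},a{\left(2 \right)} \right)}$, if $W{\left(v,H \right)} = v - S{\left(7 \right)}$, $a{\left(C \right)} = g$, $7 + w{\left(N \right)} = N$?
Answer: $-999$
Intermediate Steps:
$g = 9$
$w{\left(N \right)} = -7 + N$
$a{\left(C \right)} = 9$
$W{\left(v,H \right)} = -7 + v$ ($W{\left(v,H \right)} = v - 7 = -7 + v$)
$n = -1003$ ($n = - 17 \left(\left(-7 - 3\right) + 69\right) = - 17 \left(-10 + 69\right) = \left(-17\right) 59 = -1003$)
$n - W{\left(B{\left(-4 \right)},a{\left(2 \right)} \right)} = -1003 - \left(-7 + 3\right) = -1003 - -4 = -1003 + 4 = -999$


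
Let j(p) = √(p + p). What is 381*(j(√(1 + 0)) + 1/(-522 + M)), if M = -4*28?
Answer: -381/634 + 381*√2 ≈ 538.21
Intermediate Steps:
M = -112
j(p) = √2*√p (j(p) = √(2*p) = √2*√p)
381*(j(√(1 + 0)) + 1/(-522 + M)) = 381*(√2*√(√(1 + 0)) + 1/(-522 - 112)) = 381*(√2*√(√1) + 1/(-634)) = 381*(√2*√1 - 1/634) = 381*(√2*1 - 1/634) = 381*(√2 - 1/634) = 381*(-1/634 + √2) = -381/634 + 381*√2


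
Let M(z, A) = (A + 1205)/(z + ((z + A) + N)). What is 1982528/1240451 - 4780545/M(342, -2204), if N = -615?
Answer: -4220205322508951/413070183 ≈ -1.0217e+7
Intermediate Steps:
M(z, A) = (1205 + A)/(-615 + A + 2*z) (M(z, A) = (A + 1205)/(z + ((z + A) - 615)) = (1205 + A)/(z + ((A + z) - 615)) = (1205 + A)/(z + (-615 + A + z)) = (1205 + A)/(-615 + A + 2*z))
1982528/1240451 - 4780545/M(342, -2204) = 1982528/1240451 - 4780545*(-615 - 2204 + 2*342)/(1205 - 2204) = 1982528*(1/1240451) - 4780545/(-999/(-615 - 2204 + 684)) = 1982528/1240451 - 4780545/(-999/(-2135)) = 1982528/1240451 - 4780545/((-1/2135*(-999))) = 1982528/1240451 - 4780545/999/2135 = 1982528/1240451 - 4780545*2135/999 = 1982528/1240451 - 3402154525/333 = -4220205322508951/413070183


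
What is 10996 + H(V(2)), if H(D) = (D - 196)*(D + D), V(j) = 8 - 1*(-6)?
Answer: 5900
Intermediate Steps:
V(j) = 14 (V(j) = 8 + 6 = 14)
H(D) = 2*D*(-196 + D) (H(D) = (-196 + D)*(2*D) = 2*D*(-196 + D))
10996 + H(V(2)) = 10996 + 2*14*(-196 + 14) = 10996 + 2*14*(-182) = 10996 - 5096 = 5900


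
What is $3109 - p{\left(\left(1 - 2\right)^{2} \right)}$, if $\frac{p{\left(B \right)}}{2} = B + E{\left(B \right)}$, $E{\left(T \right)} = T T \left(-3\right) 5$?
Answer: $3137$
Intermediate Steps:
$E{\left(T \right)} = - 15 T^{2}$ ($E{\left(T \right)} = T \left(- 3 T\right) 5 = - 3 T^{2} \cdot 5 = - 15 T^{2}$)
$p{\left(B \right)} = - 30 B^{2} + 2 B$ ($p{\left(B \right)} = 2 \left(B - 15 B^{2}\right) = - 30 B^{2} + 2 B$)
$3109 - p{\left(\left(1 - 2\right)^{2} \right)} = 3109 - 2 \left(1 - 2\right)^{2} \left(1 - 15 \left(1 - 2\right)^{2}\right) = 3109 - 2 \left(-1\right)^{2} \left(1 - 15 \left(-1\right)^{2}\right) = 3109 - 2 \cdot 1 \left(1 - 15\right) = 3109 - 2 \cdot 1 \left(-14\right) = 3109 - -28 = 3109 + 28 = 3137$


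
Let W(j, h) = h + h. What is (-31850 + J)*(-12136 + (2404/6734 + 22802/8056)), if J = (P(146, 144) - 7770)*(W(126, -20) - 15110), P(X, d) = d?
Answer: -9502847581442280825/6781138 ≈ -1.4014e+12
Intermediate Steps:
W(j, h) = 2*h
J = 115533900 (J = (144 - 7770)*(2*(-20) - 15110) = -7626*(-40 - 15110) = -7626*(-15150) = 115533900)
(-31850 + J)*(-12136 + (2404/6734 + 22802/8056)) = (-31850 + 115533900)*(-12136 + (2404/6734 + 22802/8056)) = 115502050*(-12136 + (2404*(1/6734) + 22802*(1/8056))) = 115502050*(-12136 + (1202/3367 + 11401/4028)) = 115502050*(-12136 + 43228823/13562276) = 115502050*(-164548552713/13562276) = -9502847581442280825/6781138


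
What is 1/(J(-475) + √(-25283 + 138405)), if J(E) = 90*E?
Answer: -21375/913724689 - √113122/1827449378 ≈ -2.3577e-5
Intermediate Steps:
1/(J(-475) + √(-25283 + 138405)) = 1/(90*(-475) + √(-25283 + 138405)) = 1/(-42750 + √113122)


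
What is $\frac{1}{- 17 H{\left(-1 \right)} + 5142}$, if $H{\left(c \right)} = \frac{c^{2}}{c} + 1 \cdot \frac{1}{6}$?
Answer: $\frac{6}{30937} \approx 0.00019394$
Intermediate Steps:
$H{\left(c \right)} = \frac{1}{6} + c$ ($H{\left(c \right)} = c + 1 \cdot \frac{1}{6} = c + \frac{1}{6} = \frac{1}{6} + c$)
$\frac{1}{- 17 H{\left(-1 \right)} + 5142} = \frac{1}{- 17 \left(\frac{1}{6} - 1\right) + 5142} = \frac{1}{\left(-17\right) \left(- \frac{5}{6}\right) + 5142} = \frac{1}{\frac{85}{6} + 5142} = \frac{1}{\frac{30937}{6}} = \frac{6}{30937}$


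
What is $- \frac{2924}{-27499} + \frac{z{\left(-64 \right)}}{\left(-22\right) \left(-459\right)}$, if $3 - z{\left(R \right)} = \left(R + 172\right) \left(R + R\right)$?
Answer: $\frac{12416825}{8414694} \approx 1.4756$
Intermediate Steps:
$z{\left(R \right)} = 3 - 2 R \left(172 + R\right)$ ($z{\left(R \right)} = 3 - \left(R + 172\right) \left(R + R\right) = 3 - \left(172 + R\right) 2 R = 3 - 2 R \left(172 + R\right)$)
$- \frac{2924}{-27499} + \frac{z{\left(-64 \right)}}{\left(-22\right) \left(-459\right)} = - \frac{2924}{-27499} + \frac{3 - -22016 - 2 \left(-64\right)^{2}}{\left(-22\right) \left(-459\right)} = \left(-2924\right) \left(- \frac{1}{27499}\right) + \frac{3 + 22016 - 8192}{10098} = \frac{2924}{27499} + \left(3 + 22016 - 8192\right) \frac{1}{10098} = \frac{2924}{27499} + 13827 \cdot \frac{1}{10098} = \frac{2924}{27499} + \frac{419}{306} = \frac{12416825}{8414694}$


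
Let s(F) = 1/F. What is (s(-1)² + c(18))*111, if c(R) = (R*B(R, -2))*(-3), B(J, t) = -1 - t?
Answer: -5883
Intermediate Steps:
c(R) = -3*R (c(R) = (R*(-1 - 1*(-2)))*(-3) = (R*(-1 + 2))*(-3) = (R*1)*(-3) = R*(-3) = -3*R)
(s(-1)² + c(18))*111 = ((1/(-1))² - 3*18)*111 = ((-1)² - 54)*111 = (1 - 54)*111 = -53*111 = -5883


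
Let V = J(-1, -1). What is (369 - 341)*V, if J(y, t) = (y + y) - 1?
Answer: -84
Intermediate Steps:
J(y, t) = -1 + 2*y (J(y, t) = 2*y - 1 = -1 + 2*y)
V = -3 (V = -1 + 2*(-1) = -1 - 2 = -3)
(369 - 341)*V = (369 - 341)*(-3) = 28*(-3) = -84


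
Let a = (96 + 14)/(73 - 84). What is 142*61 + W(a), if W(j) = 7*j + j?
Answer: 8582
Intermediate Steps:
a = -10 (a = 110/(-11) = 110*(-1/11) = -10)
W(j) = 8*j
142*61 + W(a) = 142*61 + 8*(-10) = 8662 - 80 = 8582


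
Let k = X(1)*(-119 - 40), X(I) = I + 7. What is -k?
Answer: 1272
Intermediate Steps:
X(I) = 7 + I
k = -1272 (k = (7 + 1)*(-119 - 40) = 8*(-159) = -1272)
-k = -1*(-1272) = 1272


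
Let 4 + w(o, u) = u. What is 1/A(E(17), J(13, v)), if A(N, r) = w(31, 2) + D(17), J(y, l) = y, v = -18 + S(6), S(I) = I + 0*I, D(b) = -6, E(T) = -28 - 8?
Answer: -⅛ ≈ -0.12500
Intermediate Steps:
E(T) = -36
S(I) = I (S(I) = I + 0 = I)
v = -12 (v = -18 + 6 = -12)
w(o, u) = -4 + u
A(N, r) = -8 (A(N, r) = (-4 + 2) - 6 = -2 - 6 = -8)
1/A(E(17), J(13, v)) = 1/(-8) = -⅛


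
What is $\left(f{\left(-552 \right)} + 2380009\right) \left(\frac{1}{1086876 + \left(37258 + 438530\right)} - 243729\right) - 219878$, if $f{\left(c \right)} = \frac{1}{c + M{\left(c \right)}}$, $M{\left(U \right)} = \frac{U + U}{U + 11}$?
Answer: $- \frac{38528436038972751631483}{66419470656} \approx -5.8008 \cdot 10^{11}$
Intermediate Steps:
$M{\left(U \right)} = \frac{2 U}{11 + U}$
$f{\left(c \right)} = \frac{1}{c + \frac{2 c}{11 + c}}$
$\left(f{\left(-552 \right)} + 2380009\right) \left(\frac{1}{1086876 + \left(37258 + 438530\right)} - 243729\right) - 219878 = \left(\frac{11 - 552}{\left(-552\right) \left(13 - 552\right)} + 2380009\right) \left(\frac{1}{1086876 + \left(37258 + 438530\right)} - 243729\right) - 219878 = \left(\left(- \frac{1}{552}\right) \frac{1}{-539} \left(-541\right) + 2380009\right) \left(\frac{1}{1086876 + 475788} - 243729\right) - 219878 = \left(\left(- \frac{1}{552}\right) \left(- \frac{1}{539}\right) \left(-541\right) + 2380009\right) \left(\frac{1}{1562664} - 243729\right) - 219878 = \left(- \frac{541}{297528} + 2380009\right) \left(\frac{1}{1562664} - 243729\right) - 219878 = \frac{708119317211}{297528} \left(- \frac{380866534055}{1562664}\right) - 219878 = - \frac{38528421434792382731515}{66419470656} - 219878 = - \frac{38528436038972751631483}{66419470656}$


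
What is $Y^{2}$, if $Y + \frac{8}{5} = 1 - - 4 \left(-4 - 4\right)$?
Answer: $\frac{26569}{25} \approx 1062.8$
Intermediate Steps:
$Y = - \frac{163}{5}$ ($Y = - \frac{8}{5} + \left(1 - - 4 \left(-4 - 4\right)\right) = - \frac{8}{5} + \left(1 - \left(-4\right) \left(-8\right)\right) = - \frac{8}{5} + \left(1 - 32\right) = - \frac{8}{5} - 31 = - \frac{163}{5} \approx -32.6$)
$Y^{2} = \left(- \frac{163}{5}\right)^{2} = \frac{26569}{25}$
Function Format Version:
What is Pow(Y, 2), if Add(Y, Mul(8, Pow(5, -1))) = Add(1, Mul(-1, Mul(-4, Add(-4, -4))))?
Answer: Rational(26569, 25) ≈ 1062.8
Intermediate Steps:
Y = Rational(-163, 5) (Y = Add(Rational(-8, 5), Add(1, Mul(-1, Mul(-4, Add(-4, -4))))) = Add(Rational(-8, 5), Add(1, Mul(-1, Mul(-4, -8)))) = Add(Rational(-8, 5), Add(1, Mul(-1, 32))) = Add(Rational(-8, 5), Add(1, -32)) = Add(Rational(-8, 5), -31) = Rational(-163, 5) ≈ -32.600)
Pow(Y, 2) = Pow(Rational(-163, 5), 2) = Rational(26569, 25)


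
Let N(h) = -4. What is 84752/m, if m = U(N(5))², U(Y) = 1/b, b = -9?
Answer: 6864912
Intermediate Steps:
U(Y) = -⅑ (U(Y) = 1/(-9) = -⅑)
m = 1/81 (m = (-⅑)² = 1/81 ≈ 0.012346)
84752/m = 84752/(1/81) = 84752*81 = 6864912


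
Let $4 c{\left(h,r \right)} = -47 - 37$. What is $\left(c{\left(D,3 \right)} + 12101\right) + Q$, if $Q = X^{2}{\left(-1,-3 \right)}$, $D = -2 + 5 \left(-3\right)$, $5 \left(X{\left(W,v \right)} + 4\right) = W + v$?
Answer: $\frac{302576}{25} \approx 12103.0$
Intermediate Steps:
$X{\left(W,v \right)} = -4 + \frac{W}{5} + \frac{v}{5}$ ($X{\left(W,v \right)} = -4 + \frac{W + v}{5} = -4 + \left(\frac{W}{5} + \frac{v}{5}\right) = -4 + \frac{W}{5} + \frac{v}{5}$)
$D = -17$ ($D = -2 - 15 = -17$)
$Q = \frac{576}{25}$ ($Q = \left(-4 + \frac{1}{5} \left(-1\right) + \frac{1}{5} \left(-3\right)\right)^{2} = \left(-4 - \frac{1}{5} - \frac{3}{5}\right)^{2} = \left(- \frac{24}{5}\right)^{2} = \frac{576}{25} \approx 23.04$)
$c{\left(h,r \right)} = -21$ ($c{\left(h,r \right)} = \frac{-47 - 37}{4} = \frac{1}{4} \left(-84\right) = -21$)
$\left(c{\left(D,3 \right)} + 12101\right) + Q = \left(-21 + 12101\right) + \frac{576}{25} = 12080 + \frac{576}{25} = \frac{302576}{25}$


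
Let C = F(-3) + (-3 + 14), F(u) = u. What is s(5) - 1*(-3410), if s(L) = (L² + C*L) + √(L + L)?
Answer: 3475 + √10 ≈ 3478.2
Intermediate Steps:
C = 8 (C = -3 + (-3 + 14) = -3 + 11 = 8)
s(L) = L² + 8*L + √2*√L (s(L) = (L² + 8*L) + √(L + L) = (L² + 8*L) + √(2*L) = (L² + 8*L) + √2*√L = L² + 8*L + √2*√L)
s(5) - 1*(-3410) = (5² + 8*5 + √2*√5) - 1*(-3410) = (25 + 40 + √10) + 3410 = (65 + √10) + 3410 = 3475 + √10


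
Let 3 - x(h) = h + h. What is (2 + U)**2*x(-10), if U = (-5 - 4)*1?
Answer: 1127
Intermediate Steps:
U = -9 (U = -9*1 = -9)
x(h) = 3 - 2*h (x(h) = 3 - (h + h) = 3 - 2*h)
(2 + U)**2*x(-10) = (2 - 9)**2*(3 - 2*(-10)) = (-7)**2*(3 + 20) = 49*23 = 1127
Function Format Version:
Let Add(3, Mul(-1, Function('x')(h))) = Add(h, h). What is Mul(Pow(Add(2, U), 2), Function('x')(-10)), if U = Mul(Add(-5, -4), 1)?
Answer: 1127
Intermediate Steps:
U = -9 (U = Mul(-9, 1) = -9)
Function('x')(h) = Add(3, Mul(-2, h)) (Function('x')(h) = Add(3, Mul(-1, Add(h, h))) = Add(3, Mul(-1, Mul(2, h))) = Add(3, Mul(-2, h)))
Mul(Pow(Add(2, U), 2), Function('x')(-10)) = Mul(Pow(Add(2, -9), 2), Add(3, Mul(-2, -10))) = Mul(Pow(-7, 2), Add(3, 20)) = Mul(49, 23) = 1127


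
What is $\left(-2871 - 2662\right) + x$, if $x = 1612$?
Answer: $-3921$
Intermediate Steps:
$\left(-2871 - 2662\right) + x = \left(-2871 - 2662\right) + 1612 = -5533 + 1612 = -3921$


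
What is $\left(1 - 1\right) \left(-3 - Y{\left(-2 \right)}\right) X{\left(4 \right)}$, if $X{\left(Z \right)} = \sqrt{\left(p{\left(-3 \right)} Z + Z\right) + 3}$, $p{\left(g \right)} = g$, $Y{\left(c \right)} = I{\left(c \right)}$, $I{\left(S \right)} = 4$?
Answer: $0$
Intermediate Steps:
$Y{\left(c \right)} = 4$
$X{\left(Z \right)} = \sqrt{3 - 2 Z}$ ($X{\left(Z \right)} = \sqrt{\left(- 3 Z + Z\right) + 3} = \sqrt{- 2 Z + 3} = \sqrt{3 - 2 Z}$)
$\left(1 - 1\right) \left(-3 - Y{\left(-2 \right)}\right) X{\left(4 \right)} = \left(1 - 1\right) \left(-3 - 4\right) \sqrt{3 - 8} = 0 \left(-7\right) \sqrt{-5} = 0 i \sqrt{5} = 0$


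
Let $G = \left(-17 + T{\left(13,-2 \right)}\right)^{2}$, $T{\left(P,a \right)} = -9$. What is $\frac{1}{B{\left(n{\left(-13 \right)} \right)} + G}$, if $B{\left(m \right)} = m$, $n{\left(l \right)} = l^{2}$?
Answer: $\frac{1}{845} \approx 0.0011834$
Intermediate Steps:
$G = 676$ ($G = \left(-17 - 9\right)^{2} = \left(-26\right)^{2} = 676$)
$\frac{1}{B{\left(n{\left(-13 \right)} \right)} + G} = \frac{1}{\left(-13\right)^{2} + 676} = \frac{1}{169 + 676} = \frac{1}{845}$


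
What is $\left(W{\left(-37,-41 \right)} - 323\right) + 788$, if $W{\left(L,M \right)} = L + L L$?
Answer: $1797$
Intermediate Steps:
$W{\left(L,M \right)} = L + L^{2}$
$\left(W{\left(-37,-41 \right)} - 323\right) + 788 = \left(- 37 \left(1 - 37\right) - 323\right) + 788 = \left(\left(-37\right) \left(-36\right) - 323\right) + 788 = \left(1332 - 323\right) + 788 = 1009 + 788 = 1797$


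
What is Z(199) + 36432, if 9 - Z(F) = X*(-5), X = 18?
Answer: 36531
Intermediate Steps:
Z(F) = 99 (Z(F) = 9 - 18*(-5) = 9 - 1*(-90) = 9 + 90 = 99)
Z(199) + 36432 = 99 + 36432 = 36531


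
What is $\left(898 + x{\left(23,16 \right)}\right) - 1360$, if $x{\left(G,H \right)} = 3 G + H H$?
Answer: $-137$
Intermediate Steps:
$x{\left(G,H \right)} = H^{2} + 3 G$ ($x{\left(G,H \right)} = 3 G + H^{2} = H^{2} + 3 G$)
$\left(898 + x{\left(23,16 \right)}\right) - 1360 = \left(898 + \left(16^{2} + 3 \cdot 23\right)\right) - 1360 = \left(898 + \left(256 + 69\right)\right) - 1360 = \left(898 + 325\right) - 1360 = 1223 - 1360 = -137$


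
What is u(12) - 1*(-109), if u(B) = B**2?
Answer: 253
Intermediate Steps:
u(12) - 1*(-109) = 12**2 - 1*(-109) = 144 + 109 = 253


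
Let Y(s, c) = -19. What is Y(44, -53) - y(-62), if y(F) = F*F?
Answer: -3863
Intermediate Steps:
y(F) = F²
Y(44, -53) - y(-62) = -19 - 1*(-62)² = -19 - 1*3844 = -19 - 3844 = -3863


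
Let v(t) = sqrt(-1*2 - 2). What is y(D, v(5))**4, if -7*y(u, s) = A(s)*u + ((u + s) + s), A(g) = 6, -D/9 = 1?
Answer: 15372193/2401 - 569232*I/343 ≈ 6402.4 - 1659.6*I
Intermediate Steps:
D = -9 (D = -9*1 = -9)
v(t) = 2*I (v(t) = sqrt(-2 - 2) = sqrt(-4) = 2*I)
y(u, s) = -u - 2*s/7 (y(u, s) = -(6*u + ((u + s) + s))/7 = -(6*u + ((s + u) + s))/7 = -(6*u + (u + 2*s))/7 = -(2*s + 7*u)/7 = -u - 2*s/7)
y(D, v(5))**4 = (-1*(-9) - 4*I/7)**4 = (9 - 4*I/7)**4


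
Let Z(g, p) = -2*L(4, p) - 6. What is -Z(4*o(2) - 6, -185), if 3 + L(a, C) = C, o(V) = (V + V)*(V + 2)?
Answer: -370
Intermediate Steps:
o(V) = 2*V*(2 + V) (o(V) = (2*V)*(2 + V) = 2*V*(2 + V))
L(a, C) = -3 + C
Z(g, p) = -2*p (Z(g, p) = -2*(-3 + p) - 6 = (6 - 2*p) - 6 = -2*p)
-Z(4*o(2) - 6, -185) = -(-2)*(-185) = -1*370 = -370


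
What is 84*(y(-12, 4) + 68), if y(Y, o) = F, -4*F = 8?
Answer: 5544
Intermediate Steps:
F = -2 (F = -¼*8 = -2)
y(Y, o) = -2
84*(y(-12, 4) + 68) = 84*(-2 + 68) = 84*66 = 5544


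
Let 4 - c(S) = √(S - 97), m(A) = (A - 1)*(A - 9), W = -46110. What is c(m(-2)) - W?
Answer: 46114 - 8*I ≈ 46114.0 - 8.0*I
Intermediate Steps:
m(A) = (-1 + A)*(-9 + A)
c(S) = 4 - √(-97 + S) (c(S) = 4 - √(S - 97) = 4 - √(-97 + S))
c(m(-2)) - W = (4 - √(-97 + (9 + (-2)² - 10*(-2)))) - 1*(-46110) = (4 - √(-97 + (9 + 4 + 20))) + 46110 = (4 - √(-97 + 33)) + 46110 = (4 - √(-64)) + 46110 = (4 - 8*I) + 46110 = 46114 - 8*I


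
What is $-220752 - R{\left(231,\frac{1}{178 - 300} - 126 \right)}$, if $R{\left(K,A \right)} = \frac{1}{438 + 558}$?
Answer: $- \frac{219868993}{996} \approx -2.2075 \cdot 10^{5}$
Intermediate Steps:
$R{\left(K,A \right)} = \frac{1}{996}$
$-220752 - R{\left(231,\frac{1}{178 - 300} - 126 \right)} = -220752 - \frac{1}{996} = - \frac{219868993}{996}$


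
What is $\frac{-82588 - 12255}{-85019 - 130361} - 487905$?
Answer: $- \frac{105084884057}{215380} \approx -4.879 \cdot 10^{5}$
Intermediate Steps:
$\frac{-82588 - 12255}{-85019 - 130361} - 487905 = - \frac{94843}{-215380} - 487905 = \left(-94843\right) \left(- \frac{1}{215380}\right) - 487905 = \frac{94843}{215380} - 487905 = - \frac{105084884057}{215380}$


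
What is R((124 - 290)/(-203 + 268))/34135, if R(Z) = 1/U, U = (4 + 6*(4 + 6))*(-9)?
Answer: -1/19661760 ≈ -5.0860e-8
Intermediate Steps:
U = -576 (U = (4 + 6*10)*(-9) = (4 + 60)*(-9) = 64*(-9) = -576)
R(Z) = -1/576 (R(Z) = 1/(-576) = -1/576)
R((124 - 290)/(-203 + 268))/34135 = -1/576/34135 = -1/576*1/34135 = -1/19661760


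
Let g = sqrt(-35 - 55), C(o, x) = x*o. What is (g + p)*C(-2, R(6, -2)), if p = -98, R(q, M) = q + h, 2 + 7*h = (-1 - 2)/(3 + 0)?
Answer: 1092 - 234*I*sqrt(10)/7 ≈ 1092.0 - 105.71*I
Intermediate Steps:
h = -3/7 (h = -2/7 + ((-1 - 2)/(3 + 0))/7 = -2/7 + (-3/3)/7 = -2/7 + (-3*1/3)/7 = -2/7 + (1/7)*(-1) = -2/7 - 1/7 = -3/7 ≈ -0.42857)
R(q, M) = -3/7 + q (R(q, M) = q - 3/7 = -3/7 + q)
C(o, x) = o*x
g = 3*I*sqrt(10) (g = sqrt(-90) = 3*I*sqrt(10) ≈ 9.4868*I)
(g + p)*C(-2, R(6, -2)) = (3*I*sqrt(10) - 98)*(-2*(-3/7 + 6)) = (-98 + 3*I*sqrt(10))*(-2*39/7) = (-98 + 3*I*sqrt(10))*(-78/7) = 1092 - 234*I*sqrt(10)/7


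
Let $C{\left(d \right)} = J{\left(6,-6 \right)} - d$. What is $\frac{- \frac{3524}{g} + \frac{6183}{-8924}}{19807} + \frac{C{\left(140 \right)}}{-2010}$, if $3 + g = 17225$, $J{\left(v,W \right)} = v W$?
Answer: $\frac{133871993834519}{1529670580543740} \approx 0.087517$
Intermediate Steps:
$J{\left(v,W \right)} = W v$
$g = 17222$ ($g = -3 + 17225 = 17222$)
$C{\left(d \right)} = -36 - d$ ($C{\left(d \right)} = \left(-6\right) 6 - d = -36 - d$)
$\frac{- \frac{3524}{g} + \frac{6183}{-8924}}{19807} + \frac{C{\left(140 \right)}}{-2010} = \frac{- \frac{3524}{17222} + \frac{6183}{-8924}}{19807} + \frac{-36 - 140}{-2010} = \left(\left(-3524\right) \frac{1}{17222} + 6183 \left(- \frac{1}{8924}\right)\right) \frac{1}{19807} + \left(-36 - 140\right) \left(- \frac{1}{2010}\right) = \left(- \frac{1762}{8611} - \frac{6183}{8924}\right) \frac{1}{19807} - - \frac{88}{1005} = \left(- \frac{68965901}{76844564}\right) \frac{1}{19807} + \frac{88}{1005} = - \frac{68965901}{1522060279148} + \frac{88}{1005} = \frac{133871993834519}{1529670580543740}$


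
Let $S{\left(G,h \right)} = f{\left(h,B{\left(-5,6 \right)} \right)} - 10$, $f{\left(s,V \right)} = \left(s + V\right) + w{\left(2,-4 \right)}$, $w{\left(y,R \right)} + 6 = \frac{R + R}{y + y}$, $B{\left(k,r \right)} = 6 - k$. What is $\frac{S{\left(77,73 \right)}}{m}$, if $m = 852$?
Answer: $\frac{11}{142} \approx 0.077465$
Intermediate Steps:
$w{\left(y,R \right)} = -6 + \frac{R}{y}$ ($w{\left(y,R \right)} = -6 + \frac{R + R}{y + y} = -6 + \frac{2 R}{2 y} = -6 + 2 R \frac{1}{2 y} = -6 + \frac{R}{y}$)
$f{\left(s,V \right)} = -8 + V + s$ ($f{\left(s,V \right)} = \left(s + V\right) - \left(6 + \frac{4}{2}\right) = \left(V + s\right) - 8 = -8 + V + s$)
$S{\left(G,h \right)} = -7 + h$ ($S{\left(G,h \right)} = \left(-8 + \left(6 - -5\right) + h\right) - 10 = \left(-8 + \left(6 + 5\right) + h\right) - 10 = \left(-8 + 11 + h\right) - 10 = \left(3 + h\right) - 10 = -7 + h$)
$\frac{S{\left(77,73 \right)}}{m} = \frac{-7 + 73}{852} = 66 \cdot \frac{1}{852} = \frac{11}{142}$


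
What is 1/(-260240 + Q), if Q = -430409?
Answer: -1/690649 ≈ -1.4479e-6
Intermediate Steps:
1/(-260240 + Q) = 1/(-260240 - 430409) = 1/(-690649) = -1/690649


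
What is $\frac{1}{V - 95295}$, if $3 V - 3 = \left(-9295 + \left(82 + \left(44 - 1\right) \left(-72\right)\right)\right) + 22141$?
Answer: $- \frac{3}{276050} \approx -1.0868 \cdot 10^{-5}$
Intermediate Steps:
$V = \frac{9835}{3}$ ($V = 1 + \frac{\left(-9295 + \left(82 + \left(44 - 1\right) \left(-72\right)\right)\right) + 22141}{3} = 1 + \frac{\left(-9295 + \left(82 + 43 \left(-72\right)\right)\right) + 22141}{3} = 1 + \frac{\left(-9295 + \left(82 - 3096\right)\right) + 22141}{3} = 1 + \frac{\left(-9295 - 3014\right) + 22141}{3} = 1 + \frac{-12309 + 22141}{3} = 1 + \frac{1}{3} \cdot 9832 = 1 + \frac{9832}{3} = \frac{9835}{3} \approx 3278.3$)
$\frac{1}{V - 95295} = \frac{1}{\frac{9835}{3} - 95295} = \frac{1}{- \frac{276050}{3}} = - \frac{3}{276050}$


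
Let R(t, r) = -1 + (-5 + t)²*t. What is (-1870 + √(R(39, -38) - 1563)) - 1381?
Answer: -3251 + 16*√170 ≈ -3042.4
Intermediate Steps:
R(t, r) = -1 + t*(-5 + t)²
(-1870 + √(R(39, -38) - 1563)) - 1381 = (-1870 + √((-1 + 39*(-5 + 39)²) - 1563)) - 1381 = (-1870 + √((-1 + 39*34²) - 1563)) - 1381 = (-1870 + √((-1 + 39*1156) - 1563)) - 1381 = (-1870 + √((-1 + 45084) - 1563)) - 1381 = (-1870 + √(45083 - 1563)) - 1381 = (-1870 + √43520) - 1381 = (-1870 + 16*√170) - 1381 = -3251 + 16*√170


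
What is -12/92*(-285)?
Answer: 855/23 ≈ 37.174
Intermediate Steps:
-12/92*(-285) = -12*1/92*(-285) = -3/23*(-285) = 855/23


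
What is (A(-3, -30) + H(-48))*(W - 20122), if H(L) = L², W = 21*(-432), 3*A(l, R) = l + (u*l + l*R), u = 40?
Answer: -66941842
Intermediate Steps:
A(l, R) = 41*l/3 + R*l/3 (A(l, R) = (l + (40*l + l*R))/3 = (l + (40*l + R*l))/3 = (41*l + R*l)/3 = 41*l/3 + R*l/3)
W = -9072
(A(-3, -30) + H(-48))*(W - 20122) = ((⅓)*(-3)*(41 - 30) + (-48)²)*(-9072 - 20122) = ((⅓)*(-3)*11 + 2304)*(-29194) = (-11 + 2304)*(-29194) = 2293*(-29194) = -66941842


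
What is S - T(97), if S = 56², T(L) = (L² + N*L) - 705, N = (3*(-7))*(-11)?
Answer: -27975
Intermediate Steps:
N = 231 (N = -21*(-11) = 231)
T(L) = -705 + L² + 231*L (T(L) = (L² + 231*L) - 705 = -705 + L² + 231*L)
S = 3136
S - T(97) = 3136 - (-705 + 97² + 231*97) = 3136 - (-705 + 9409 + 22407) = 3136 - 1*31111 = 3136 - 31111 = -27975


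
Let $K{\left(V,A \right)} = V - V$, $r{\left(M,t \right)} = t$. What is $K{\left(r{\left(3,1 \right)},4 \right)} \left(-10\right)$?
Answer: $0$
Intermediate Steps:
$K{\left(V,A \right)} = 0$
$K{\left(r{\left(3,1 \right)},4 \right)} \left(-10\right) = 0 \left(-10\right) = 0$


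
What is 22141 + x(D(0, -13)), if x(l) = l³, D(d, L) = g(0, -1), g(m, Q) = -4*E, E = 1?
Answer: 22077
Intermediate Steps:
g(m, Q) = -4 (g(m, Q) = -4*1 = -4)
D(d, L) = -4
22141 + x(D(0, -13)) = 22141 + (-4)³ = 22141 - 64 = 22077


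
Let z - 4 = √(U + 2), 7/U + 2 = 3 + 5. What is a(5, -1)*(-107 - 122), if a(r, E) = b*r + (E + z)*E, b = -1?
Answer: 1832 + 229*√114/6 ≈ 2239.5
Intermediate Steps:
U = 7/6 (U = 7/(-2 + (3 + 5)) = 7/(-2 + 8) = 7/6 ≈ 1.1667)
z = 4 + √114/6 (z = 4 + √(7/6 + 2) = 4 + √(19/6) = 4 + √114/6 ≈ 5.7795)
a(r, E) = -r + E*(4 + E + √114/6) (a(r, E) = -r + (E + (4 + √114/6))*E = -r + (4 + E + √114/6)*E = -r + E*(4 + E + √114/6))
a(5, -1)*(-107 - 122) = ((-1)² - 1*5 + (⅙)*(-1)*(24 + √114))*(-107 - 122) = (1 - 5 + (-4 - √114/6))*(-229) = (-8 - √114/6)*(-229) = 1832 + 229*√114/6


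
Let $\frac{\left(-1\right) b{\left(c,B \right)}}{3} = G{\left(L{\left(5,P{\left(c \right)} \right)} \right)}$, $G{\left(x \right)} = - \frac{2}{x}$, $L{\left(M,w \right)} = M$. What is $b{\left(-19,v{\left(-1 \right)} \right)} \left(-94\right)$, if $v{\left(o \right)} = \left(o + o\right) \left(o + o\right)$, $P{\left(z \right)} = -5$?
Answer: $- \frac{564}{5} \approx -112.8$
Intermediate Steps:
$v{\left(o \right)} = 4 o^{2}$ ($v{\left(o \right)} = 2 o 2 o = 4 o^{2}$)
$b{\left(c,B \right)} = \frac{6}{5}$ ($b{\left(c,B \right)} = - 3 \left(- \frac{2}{5}\right) = - 3 \left(\left(-2\right) \frac{1}{5}\right) = \left(-3\right) \left(- \frac{2}{5}\right) = \frac{6}{5}$)
$b{\left(-19,v{\left(-1 \right)} \right)} \left(-94\right) = \frac{6}{5} \left(-94\right) = - \frac{564}{5}$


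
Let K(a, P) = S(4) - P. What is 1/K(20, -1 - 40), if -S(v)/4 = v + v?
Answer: ⅑ ≈ 0.11111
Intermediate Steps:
S(v) = -8*v (S(v) = -4*(v + v) = -8*v)
K(a, P) = -32 - P (K(a, P) = -8*4 - P = -32 - P)
1/K(20, -1 - 40) = 1/(-32 - (-1 - 40)) = 1/(-32 - 1*(-41)) = 1/(-32 + 41) = 1/9 = ⅑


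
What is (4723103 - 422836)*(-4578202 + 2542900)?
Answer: -8752342025634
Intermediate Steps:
(4723103 - 422836)*(-4578202 + 2542900) = 4300267*(-2035302) = -8752342025634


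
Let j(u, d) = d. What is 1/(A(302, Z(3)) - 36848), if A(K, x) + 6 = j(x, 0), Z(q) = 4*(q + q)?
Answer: -1/36854 ≈ -2.7134e-5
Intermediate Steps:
Z(q) = 8*q (Z(q) = 4*(2*q) = 8*q)
A(K, x) = -6 (A(K, x) = -6 + 0 = -6)
1/(A(302, Z(3)) - 36848) = 1/(-6 - 36848) = 1/(-36854) = -1/36854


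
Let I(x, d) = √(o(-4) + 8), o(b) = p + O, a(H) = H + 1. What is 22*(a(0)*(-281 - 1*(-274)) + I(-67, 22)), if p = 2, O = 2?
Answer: -154 + 44*√3 ≈ -77.790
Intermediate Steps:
a(H) = 1 + H
o(b) = 4 (o(b) = 2 + 2 = 4)
I(x, d) = 2*√3 (I(x, d) = √(4 + 8) = √12 = 2*√3)
22*(a(0)*(-281 - 1*(-274)) + I(-67, 22)) = 22*((1 + 0)*(-281 - 1*(-274)) + 2*√3) = 22*(1*(-281 + 274) + 2*√3) = 22*(1*(-7) + 2*√3) = 22*(-7 + 2*√3) = -154 + 44*√3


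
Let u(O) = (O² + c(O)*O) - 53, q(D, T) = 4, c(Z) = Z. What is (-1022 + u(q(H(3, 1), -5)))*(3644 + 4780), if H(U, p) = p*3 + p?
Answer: -8786232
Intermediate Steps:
H(U, p) = 4*p (H(U, p) = 3*p + p = 4*p)
u(O) = -53 + 2*O² (u(O) = (O² + O*O) - 53 = (O² + O²) - 53 = 2*O² - 53 = -53 + 2*O²)
(-1022 + u(q(H(3, 1), -5)))*(3644 + 4780) = (-1022 + (-53 + 2*4²))*(3644 + 4780) = (-1022 + (-53 + 2*16))*8424 = (-1022 + (-53 + 32))*8424 = (-1022 - 21)*8424 = -1043*8424 = -8786232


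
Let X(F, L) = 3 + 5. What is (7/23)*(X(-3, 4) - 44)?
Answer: -252/23 ≈ -10.957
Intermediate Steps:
X(F, L) = 8
(7/23)*(X(-3, 4) - 44) = (7/23)*(8 - 44) = (7*(1/23))*(-36) = (7/23)*(-36) = -252/23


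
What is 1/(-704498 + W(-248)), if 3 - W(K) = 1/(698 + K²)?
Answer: -62202/43820997991 ≈ -1.4195e-6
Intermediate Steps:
W(K) = 3 - 1/(698 + K²)
1/(-704498 + W(-248)) = 1/(-704498 + (2093 + 3*(-248)²)/(698 + (-248)²)) = 1/(-704498 + (2093 + 3*61504)/(698 + 61504)) = 1/(-704498 + (2093 + 184512)/62202) = 1/(-704498 + (1/62202)*186605) = 1/(-704498 + 186605/62202) = 1/(-43820997991/62202) = -62202/43820997991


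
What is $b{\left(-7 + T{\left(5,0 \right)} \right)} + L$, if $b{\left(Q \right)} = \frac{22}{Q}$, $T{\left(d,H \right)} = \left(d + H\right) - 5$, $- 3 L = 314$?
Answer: $- \frac{2264}{21} \approx -107.81$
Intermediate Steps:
$L = - \frac{314}{3}$ ($L = \left(- \frac{1}{3}\right) 314 = - \frac{314}{3} \approx -104.67$)
$T{\left(d,H \right)} = -5 + H + d$ ($T{\left(d,H \right)} = \left(H + d\right) - 5 = -5 + H + d$)
$b{\left(-7 + T{\left(5,0 \right)} \right)} + L = \frac{22}{-7 + \left(-5 + 0 + 5\right)} - \frac{314}{3} = \frac{22}{-7 + 0} - \frac{314}{3} = \frac{22}{-7} - \frac{314}{3} = 22 \left(- \frac{1}{7}\right) - \frac{314}{3} = - \frac{22}{7} - \frac{314}{3} = - \frac{2264}{21}$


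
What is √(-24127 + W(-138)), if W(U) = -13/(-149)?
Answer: 11*I*√4426790/149 ≈ 155.33*I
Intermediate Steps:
W(U) = 13/149 (W(U) = -13*(-1/149) = 13/149)
√(-24127 + W(-138)) = √(-24127 + 13/149) = √(-3594910/149) = 11*I*√4426790/149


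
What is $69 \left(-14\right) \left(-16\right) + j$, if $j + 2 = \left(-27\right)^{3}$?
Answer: $-4229$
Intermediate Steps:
$j = -19685$ ($j = -2 + \left(-27\right)^{3} = -2 - 19683 = -19685$)
$69 \left(-14\right) \left(-16\right) + j = 69 \left(-14\right) \left(-16\right) - 19685 = \left(-966\right) \left(-16\right) - 19685 = 15456 - 19685 = -4229$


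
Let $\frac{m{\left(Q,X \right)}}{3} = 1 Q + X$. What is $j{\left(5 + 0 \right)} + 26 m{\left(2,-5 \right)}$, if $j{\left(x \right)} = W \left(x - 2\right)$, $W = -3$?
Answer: $-243$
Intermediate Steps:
$j{\left(x \right)} = 6 - 3 x$ ($j{\left(x \right)} = - 3 \left(x - 2\right) = - 3 \left(-2 + x\right) = 6 - 3 x$)
$m{\left(Q,X \right)} = 3 Q + 3 X$ ($m{\left(Q,X \right)} = 3 \left(1 Q + X\right) = 3 \left(Q + X\right) = 3 Q + 3 X$)
$j{\left(5 + 0 \right)} + 26 m{\left(2,-5 \right)} = \left(6 - 3 \left(5 + 0\right)\right) + 26 \left(3 \cdot 2 + 3 \left(-5\right)\right) = \left(6 - 15\right) + 26 \left(6 - 15\right) = \left(6 - 15\right) + 26 \left(-9\right) = -9 - 234 = -243$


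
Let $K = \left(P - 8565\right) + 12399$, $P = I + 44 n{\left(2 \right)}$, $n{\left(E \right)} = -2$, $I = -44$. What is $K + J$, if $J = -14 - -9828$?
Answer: $13516$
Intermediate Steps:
$J = 9814$ ($J = -14 + 9828 = 9814$)
$P = -132$ ($P = -44 + 44 \left(-2\right) = -44 - 88 = -132$)
$K = 3702$ ($K = \left(-132 - 8565\right) + 12399 = -8697 + 12399 = 3702$)
$K + J = 3702 + 9814 = 13516$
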